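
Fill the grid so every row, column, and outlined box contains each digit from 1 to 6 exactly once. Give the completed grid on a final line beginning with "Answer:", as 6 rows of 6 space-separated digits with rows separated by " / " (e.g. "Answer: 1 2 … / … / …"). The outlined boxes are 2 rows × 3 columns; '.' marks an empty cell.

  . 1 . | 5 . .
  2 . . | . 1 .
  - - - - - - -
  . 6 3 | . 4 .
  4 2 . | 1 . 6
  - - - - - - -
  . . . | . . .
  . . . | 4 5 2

Step 1. [r6c2∈{3}] r6c2 has the single candidate 3 ⇒ r6c2=3.
Step 2. [r5c3∈{1,2,4,5,6}] row 5 places 2 nowhere but r5c3. So r5c3=2.
Step 3. [r6c3∈{1,6}] across col 3, 1 lands solely at r6c3 ⇒ r6c3=1.
Step 4. [r1c1∈{3,6}] in col 1, 3 fits only at r1c1 ⇒ r1c1=3.
Step 5. [r4c3∈{5}] r4c3 has the single candidate 5 ⇒ r4c3=5.
Step 6. [r5c1∈{5,6}] across col 1, 5 lands solely at r5c1. So r5c1=5.
Step 7. [r1c6∈{4}] only 4 remains possible at r1c6 ⇒ r1c6=4.
Step 8. [r2c3∈{4,6}] across col 3, 4 lands solely at r2c3. So r2c3=4.
Step 9. [r2c4∈{3,6}] r2c4 is the only open cell in row 2 admitting 6 ⇒ r2c4=6.
Step 10. [r5c4∈{3}] r5c4's peers cover all but 3, so r5c4=3.
Step 11. [r3c6∈{5}] nothing but 5 survives at r3c6. So r3c6=5.
Step 12. [r3c4∈{2}] only 2 remains possible at r3c4 ⇒ r3c4=2.
Step 13. [r1c5∈{2}] r1c5 is down to just 2 ⇒ r1c5=2.
Step 14. [r2c6∈{3}] r2c6 is down to just 3. So r2c6=3.
Step 15. [r2c2∈{5}] r2c2 has the single candidate 5 ⇒ r2c2=5.
Step 16. [r1c3∈{6}] nothing but 6 survives at r1c3 ⇒ r1c3=6.
Step 17. [r5c5∈{6}] only 6 remains possible at r5c5 ⇒ r5c5=6.
Step 18. [r6c1∈{6}] only 6 remains possible at r6c1. So r6c1=6.
Step 19. [r5c2∈{4}] nothing but 4 survives at r5c2 ⇒ r5c2=4.
Step 20. [r4c5∈{3}] r4c5 has the single candidate 3, so r4c5=3.
Step 21. [r3c1∈{1}] r3c1 has the single candidate 1, so r3c1=1.
Step 22. [r5c6∈{1}] only 1 remains possible at r5c6, so r5c6=1.

Answer: 3 1 6 5 2 4 / 2 5 4 6 1 3 / 1 6 3 2 4 5 / 4 2 5 1 3 6 / 5 4 2 3 6 1 / 6 3 1 4 5 2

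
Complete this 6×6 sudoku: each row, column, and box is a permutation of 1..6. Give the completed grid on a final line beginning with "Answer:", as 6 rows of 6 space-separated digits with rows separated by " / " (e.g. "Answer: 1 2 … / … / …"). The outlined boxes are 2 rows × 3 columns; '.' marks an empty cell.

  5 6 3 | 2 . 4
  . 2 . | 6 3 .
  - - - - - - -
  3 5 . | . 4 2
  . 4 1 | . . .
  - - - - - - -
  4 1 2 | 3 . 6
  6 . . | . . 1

Step 1. [r4c4∈{5}] nothing but 5 survives at r4c4 ⇒ r4c4=5.
Step 2. [r6c3∈{5}] only 5 remains possible at r6c3, so r6c3=5.
Step 3. [r3c4∈{1}] r3c4 has the single candidate 1 ⇒ r3c4=1.
Step 4. [r2c1∈{1}] r2c1 has the single candidate 1. So r2c1=1.
Step 5. [r6c4∈{4}] nothing but 4 survives at r6c4 ⇒ r6c4=4.
Step 6. [r6c2∈{3}] nothing but 3 survives at r6c2, so r6c2=3.
Step 7. [r4c1∈{2}] only 2 remains possible at r4c1 ⇒ r4c1=2.
Step 8. [r5c5∈{5}] only 5 remains possible at r5c5. So r5c5=5.
Step 9. [r4c6∈{3}] r4c6's peers cover all but 3. So r4c6=3.
Step 10. [r2c3∈{4}] r2c3's peers cover all but 4. So r2c3=4.
Step 11. [r6c5∈{2}] only 2 remains possible at r6c5, so r6c5=2.
Step 12. [r2c6∈{5}] nothing but 5 survives at r2c6 ⇒ r2c6=5.
Step 13. [r4c5∈{6}] r4c5's peers cover all but 6 ⇒ r4c5=6.
Step 14. [r3c3∈{6}] nothing but 6 survives at r3c3. So r3c3=6.
Step 15. [r1c5∈{1}] r1c5 has the single candidate 1. So r1c5=1.

Answer: 5 6 3 2 1 4 / 1 2 4 6 3 5 / 3 5 6 1 4 2 / 2 4 1 5 6 3 / 4 1 2 3 5 6 / 6 3 5 4 2 1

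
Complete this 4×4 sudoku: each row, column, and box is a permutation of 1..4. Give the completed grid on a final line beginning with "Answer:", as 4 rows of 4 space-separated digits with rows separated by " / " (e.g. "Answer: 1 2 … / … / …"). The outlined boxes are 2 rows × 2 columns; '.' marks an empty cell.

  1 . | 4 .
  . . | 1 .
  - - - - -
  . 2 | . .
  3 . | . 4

Step 1. [r1c2∈{3}] nothing but 3 survives at r1c2, so r1c2=3.
Step 2. [r2c4∈{2,3}] r2c4 is the only open cell in row 2 admitting 3, so r2c4=3.
Step 3. [r2c1∈{2,4}] r2c1 is the only open cell in row 2 admitting 2 ⇒ r2c1=2.
Step 4. [r4c3∈{2}] r4c3 is down to just 2 ⇒ r4c3=2.
Step 5. [r4c2∈{1}] r4c2's peers cover all but 1, so r4c2=1.
Step 6. [r1c4∈{2}] r1c4's peers cover all but 2, so r1c4=2.
Step 7. [r3c4∈{1}] nothing but 1 survives at r3c4. So r3c4=1.
Step 8. [r3c1∈{4}] r3c1 has the single candidate 4, so r3c1=4.
Step 9. [r3c3∈{3}] r3c3 has the single candidate 3. So r3c3=3.
Step 10. [r2c2∈{4}] nothing but 4 survives at r2c2. So r2c2=4.

Answer: 1 3 4 2 / 2 4 1 3 / 4 2 3 1 / 3 1 2 4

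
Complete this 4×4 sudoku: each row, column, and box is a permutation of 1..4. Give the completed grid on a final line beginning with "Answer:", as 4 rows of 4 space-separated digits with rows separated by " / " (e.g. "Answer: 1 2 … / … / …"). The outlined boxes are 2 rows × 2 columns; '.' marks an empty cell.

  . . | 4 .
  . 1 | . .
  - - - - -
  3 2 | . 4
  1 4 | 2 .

Step 1. [r4c4∈{3}] nothing but 3 survives at r4c4 ⇒ r4c4=3.
Step 2. [r1c1∈{2}] r1c1 is down to just 2, so r1c1=2.
Step 3. [r2c1∈{4}] r2c1 has the single candidate 4, so r2c1=4.
Step 4. [r3c3∈{1}] r3c3's peers cover all but 1 ⇒ r3c3=1.
Step 5. [r1c2∈{3}] only 3 remains possible at r1c2. So r1c2=3.
Step 6. [r2c4∈{2}] nothing but 2 survives at r2c4, so r2c4=2.
Step 7. [r1c4∈{1}] r1c4 is down to just 1 ⇒ r1c4=1.
Step 8. [r2c3∈{3}] r2c3 is down to just 3. So r2c3=3.

Answer: 2 3 4 1 / 4 1 3 2 / 3 2 1 4 / 1 4 2 3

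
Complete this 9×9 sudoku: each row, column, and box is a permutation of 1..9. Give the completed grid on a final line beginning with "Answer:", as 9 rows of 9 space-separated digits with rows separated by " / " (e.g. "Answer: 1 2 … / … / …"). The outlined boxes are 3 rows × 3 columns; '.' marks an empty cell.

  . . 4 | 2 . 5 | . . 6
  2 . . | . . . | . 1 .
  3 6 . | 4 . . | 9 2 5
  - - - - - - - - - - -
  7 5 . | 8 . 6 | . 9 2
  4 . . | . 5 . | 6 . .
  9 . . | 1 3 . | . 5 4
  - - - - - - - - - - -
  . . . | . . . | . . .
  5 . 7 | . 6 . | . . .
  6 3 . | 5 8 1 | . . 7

Step 1. [r7c5∈{2,4,7,9}] in col 5, 2 fits only at r7c5, so r7c5=2.
Step 2. [r2c7∈{3,4,7,8}] in row 2, 4 fits only at r2c7, so r2c7=4.
Step 3. [r9c3∈{2,9}] r9c3 is the only open cell in row 9 admitting 9, so r9c3=9.
Step 4. [r8c2∈{1,2,4,8}] across box 7, 2 lands solely at r8c2, so r8c2=2.
Step 5. [r6c2∈{8}] only 8 remains possible at r6c2, so r6c2=8.
Step 6. [r5c2∈{1}] r5c2's peers cover all but 1, so r5c2=1.
Step 7. [r7c8∈{3,4,6,8}] row 7 places 6 nowhere but r7c8, so r7c8=6.
Step 8. [r7c7∈{1,3,5,8}] in row 7, 5 fits only at r7c7 ⇒ r7c7=5.
Step 9. [r2c4∈{3,6,7,9}] in row 2, 6 fits only at r2c4. So r2c4=6.
Step 10. [r2c6∈{3,7,8,9}] box 2 places 3 nowhere but r2c6. So r2c6=3.
Step 11. [r2c9∈{8}] r2c9 is down to just 8, so r2c9=8.
Step 12. [r5c9∈{3}] r5c9 is down to just 3 ⇒ r5c9=3.
Step 13. [r6c7∈{7}] r6c7's peers cover all but 7, so r6c7=7.
Step 14. [r8c7∈{1,3,8}] across col 7, 8 lands solely at r8c7, so r8c7=8.
Step 15. [r8c8∈{3,4}] in box 9, 3 fits only at r8c8, so r8c8=3.
Step 16. [r8c4∈{9}] only 9 remains possible at r8c4. So r8c4=9.
Step 17. [r1c1∈{1,8}] 8 has one home in row 1: r1c1, so r1c1=8.
Step 18. [r1c5∈{1,7,9}] in row 1, 1 fits only at r1c5 ⇒ r1c5=1.
Step 19. [r3c5∈{7}] r3c5 is down to just 7 ⇒ r3c5=7.
Step 20. [r6c6∈{2}] r6c6 is down to just 2 ⇒ r6c6=2.
Step 21. [r5c4∈{7}] nothing but 7 survives at r5c4. So r5c4=7.
Step 22. [r2c2∈{7,9}] in row 2, 7 fits only at r2c2. So r2c2=7.
Step 23. [r7c1∈{1}] r7c1 has the single candidate 1. So r7c1=1.
Step 24. [r7c6∈{4,7}] row 7 places 7 nowhere but r7c6 ⇒ r7c6=7.
Step 25. [r1c8∈{7}] nothing but 7 survives at r1c8 ⇒ r1c8=7.
Step 26. [r1c2∈{9}] only 9 remains possible at r1c2 ⇒ r1c2=9.
Step 27. [r2c5∈{9}] nothing but 9 survives at r2c5, so r2c5=9.
Step 28. [r4c7∈{1}] only 1 remains possible at r4c7 ⇒ r4c7=1.
Step 29. [r8c6∈{4}] only 4 remains possible at r8c6, so r8c6=4.
Step 30. [r8c9∈{1}] r8c9 has the single candidate 1 ⇒ r8c9=1.
Step 31. [r4c3∈{3}] r4c3 has the single candidate 3, so r4c3=3.
Step 32. [r9c8∈{4}] r9c8's peers cover all but 4 ⇒ r9c8=4.
Step 33. [r3c6∈{8}] r3c6 is down to just 8. So r3c6=8.
Step 34. [r6c3∈{6}] only 6 remains possible at r6c3, so r6c3=6.
Step 35. [r2c3∈{5}] only 5 remains possible at r2c3 ⇒ r2c3=5.
Step 36. [r4c5∈{4}] only 4 remains possible at r4c5. So r4c5=4.
Step 37. [r5c3∈{2}] nothing but 2 survives at r5c3 ⇒ r5c3=2.
Step 38. [r3c3∈{1}] r3c3's peers cover all but 1 ⇒ r3c3=1.
Step 39. [r5c8∈{8}] nothing but 8 survives at r5c8, so r5c8=8.
Step 40. [r7c2∈{4}] r7c2 is down to just 4, so r7c2=4.
Step 41. [r1c7∈{3}] r1c7 has the single candidate 3. So r1c7=3.
Step 42. [r7c4∈{3}] r7c4 is down to just 3, so r7c4=3.
Step 43. [r5c6∈{9}] r5c6 has the single candidate 9 ⇒ r5c6=9.
Step 44. [r7c3∈{8}] r7c3 is down to just 8, so r7c3=8.
Step 45. [r7c9∈{9}] r7c9's peers cover all but 9. So r7c9=9.
Step 46. [r9c7∈{2}] nothing but 2 survives at r9c7, so r9c7=2.

Answer: 8 9 4 2 1 5 3 7 6 / 2 7 5 6 9 3 4 1 8 / 3 6 1 4 7 8 9 2 5 / 7 5 3 8 4 6 1 9 2 / 4 1 2 7 5 9 6 8 3 / 9 8 6 1 3 2 7 5 4 / 1 4 8 3 2 7 5 6 9 / 5 2 7 9 6 4 8 3 1 / 6 3 9 5 8 1 2 4 7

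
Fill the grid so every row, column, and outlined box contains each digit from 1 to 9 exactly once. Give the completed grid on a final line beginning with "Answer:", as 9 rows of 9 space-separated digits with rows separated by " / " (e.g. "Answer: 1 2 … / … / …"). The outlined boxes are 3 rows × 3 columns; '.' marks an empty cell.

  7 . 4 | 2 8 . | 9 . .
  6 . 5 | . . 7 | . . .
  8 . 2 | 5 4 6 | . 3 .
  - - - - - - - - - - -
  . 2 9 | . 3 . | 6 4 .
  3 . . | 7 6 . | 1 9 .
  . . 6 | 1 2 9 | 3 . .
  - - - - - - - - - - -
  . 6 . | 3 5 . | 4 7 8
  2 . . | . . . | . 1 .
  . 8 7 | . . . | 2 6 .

Step 1. [r5c6∈{4,5,8}] box 5 places 4 nowhere but r5c6, so r5c6=4.
Step 2. [r5c2∈{5}] r5c2 is down to just 5. So r5c2=5.
Step 3. [r9c1∈{1,4,5,9}] col 1 places 5 nowhere but r9c1 ⇒ r9c1=5.
Step 4. [r8c2∈{3,4,9}] r8c2 is the only open cell in box 7 admitting 4. So r8c2=4.
Step 5. [r2c4∈{9}] r2c4 is down to just 9, so r2c4=9.
Step 6. [r2c5∈{1}] nothing but 1 survives at r2c5, so r2c5=1.
Step 7. [r4c9∈{5,7}] in row 4, 7 fits only at r4c9, so r4c9=7.
Step 8. [r6c9∈{5}] r6c9 has the single candidate 5 ⇒ r6c9=5.
Step 9. [r8c6∈{8}] r8c6's peers cover all but 8. So r8c6=8.
Step 10. [r2c8∈{2,8}] col 8 places 2 nowhere but r2c8 ⇒ r2c8=2.
Step 11. [r9c5∈{9}] r9c5 has the single candidate 9, so r9c5=9.
Step 12. [r3c9∈{1}] r3c9 has the single candidate 1, so r3c9=1.
Step 13. [r7c3∈{1}] nothing but 1 survives at r7c3 ⇒ r7c3=1.
Step 14. [r8c9∈{3,9}] across row 8, 9 lands solely at r8c9, so r8c9=9.
Step 15. [r1c6∈{3}] r1c6 is down to just 3. So r1c6=3.
Step 16. [r6c2∈{7}] nothing but 7 survives at r6c2. So r6c2=7.
Step 17. [r3c2∈{9}] nothing but 9 survives at r3c2 ⇒ r3c2=9.
Step 18. [r1c2∈{1}] only 1 remains possible at r1c2 ⇒ r1c2=1.
Step 19. [r7c1∈{9}] nothing but 9 survives at r7c1 ⇒ r7c1=9.
Step 20. [r1c9∈{6}] r1c9's peers cover all but 6. So r1c9=6.
Step 21. [r8c7∈{5}] nothing but 5 survives at r8c7. So r8c7=5.
Step 22. [r9c4∈{4}] only 4 remains possible at r9c4, so r9c4=4.
Step 23. [r4c1∈{1}] r4c1 has the single candidate 1, so r4c1=1.
Step 24. [r8c4∈{6}] r8c4 has the single candidate 6. So r8c4=6.
Step 25. [r6c8∈{8}] only 8 remains possible at r6c8, so r6c8=8.
Step 26. [r2c9∈{4}] nothing but 4 survives at r2c9. So r2c9=4.
Step 27. [r8c3∈{3}] r8c3 is down to just 3, so r8c3=3.
Step 28. [r4c6∈{5}] r4c6 is down to just 5. So r4c6=5.
Step 29. [r2c2∈{3}] r2c2's peers cover all but 3 ⇒ r2c2=3.
Step 30. [r9c9∈{3}] r9c9's peers cover all but 3 ⇒ r9c9=3.
Step 31. [r1c8∈{5}] only 5 remains possible at r1c8 ⇒ r1c8=5.
Step 32. [r3c7∈{7}] r3c7's peers cover all but 7 ⇒ r3c7=7.
Step 33. [r9c6∈{1}] nothing but 1 survives at r9c6. So r9c6=1.
Step 34. [r2c7∈{8}] nothing but 8 survives at r2c7 ⇒ r2c7=8.
Step 35. [r6c1∈{4}] only 4 remains possible at r6c1 ⇒ r6c1=4.
Step 36. [r5c3∈{8}] only 8 remains possible at r5c3, so r5c3=8.
Step 37. [r7c6∈{2}] only 2 remains possible at r7c6 ⇒ r7c6=2.
Step 38. [r4c4∈{8}] r4c4's peers cover all but 8. So r4c4=8.
Step 39. [r5c9∈{2}] only 2 remains possible at r5c9 ⇒ r5c9=2.
Step 40. [r8c5∈{7}] r8c5 is down to just 7 ⇒ r8c5=7.

Answer: 7 1 4 2 8 3 9 5 6 / 6 3 5 9 1 7 8 2 4 / 8 9 2 5 4 6 7 3 1 / 1 2 9 8 3 5 6 4 7 / 3 5 8 7 6 4 1 9 2 / 4 7 6 1 2 9 3 8 5 / 9 6 1 3 5 2 4 7 8 / 2 4 3 6 7 8 5 1 9 / 5 8 7 4 9 1 2 6 3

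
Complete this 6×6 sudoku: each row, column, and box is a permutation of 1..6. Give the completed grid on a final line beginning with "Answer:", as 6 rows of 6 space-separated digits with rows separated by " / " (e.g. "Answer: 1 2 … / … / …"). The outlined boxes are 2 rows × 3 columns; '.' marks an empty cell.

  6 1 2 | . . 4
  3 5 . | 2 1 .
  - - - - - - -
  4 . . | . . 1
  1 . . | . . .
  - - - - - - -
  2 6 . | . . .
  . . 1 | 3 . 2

Step 1. [r4c6∈{3,5,6}] col 6 places 3 nowhere but r4c6 ⇒ r4c6=3.
Step 2. [r6c5∈{4,5,6}] across row 6, 6 lands solely at r6c5, so r6c5=6.
Step 3. [r1c4∈{5}] only 5 remains possible at r1c4. So r1c4=5.
Step 4. [r5c3∈{3,4,5}] row 5 places 3 nowhere but r5c3. So r5c3=3.
Step 5. [r4c2∈{2}] only 2 remains possible at r4c2, so r4c2=2.
Step 6. [r3c4∈{6}] r3c4 is down to just 6 ⇒ r3c4=6.
Step 7. [r4c4∈{4}] r4c4 is down to just 4. So r4c4=4.
Step 8. [r4c5∈{5}] r4c5 has the single candidate 5 ⇒ r4c5=5.
Step 9. [r3c2∈{3}] r3c2's peers cover all but 3, so r3c2=3.
Step 10. [r2c3∈{4}] nothing but 4 survives at r2c3, so r2c3=4.
Step 11. [r3c3∈{5}] only 5 remains possible at r3c3, so r3c3=5.
Step 12. [r3c5∈{2}] r3c5 has the single candidate 2 ⇒ r3c5=2.
Step 13. [r1c5∈{3}] nothing but 3 survives at r1c5, so r1c5=3.
Step 14. [r5c5∈{4}] r5c5 has the single candidate 4 ⇒ r5c5=4.
Step 15. [r5c4∈{1}] only 1 remains possible at r5c4. So r5c4=1.
Step 16. [r2c6∈{6}] r2c6's peers cover all but 6. So r2c6=6.
Step 17. [r6c1∈{5}] nothing but 5 survives at r6c1 ⇒ r6c1=5.
Step 18. [r4c3∈{6}] r4c3 is down to just 6, so r4c3=6.
Step 19. [r5c6∈{5}] only 5 remains possible at r5c6, so r5c6=5.
Step 20. [r6c2∈{4}] r6c2 is down to just 4 ⇒ r6c2=4.

Answer: 6 1 2 5 3 4 / 3 5 4 2 1 6 / 4 3 5 6 2 1 / 1 2 6 4 5 3 / 2 6 3 1 4 5 / 5 4 1 3 6 2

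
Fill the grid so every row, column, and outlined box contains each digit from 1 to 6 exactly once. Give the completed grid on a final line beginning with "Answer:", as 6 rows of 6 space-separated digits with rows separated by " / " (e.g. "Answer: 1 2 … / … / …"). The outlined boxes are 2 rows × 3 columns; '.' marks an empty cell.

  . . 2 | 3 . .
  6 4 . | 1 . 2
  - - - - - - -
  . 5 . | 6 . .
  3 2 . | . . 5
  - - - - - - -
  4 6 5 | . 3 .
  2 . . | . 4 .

Step 1. [r3c1∈{1}] only 1 remains possible at r3c1 ⇒ r3c1=1.
Step 2. [r6c3∈{1,3}] in col 3, 1 fits only at r6c3 ⇒ r6c3=1.
Step 3. [r4c4∈{4}] r4c4 has the single candidate 4 ⇒ r4c4=4.
Step 4. [r1c5∈{5,6}] 6 has one home in col 5: r1c5. So r1c5=6.
Step 5. [r2c3∈{3}] r2c3's peers cover all but 3. So r2c3=3.
Step 6. [r1c6∈{4}] r1c6 has the single candidate 4 ⇒ r1c6=4.
Step 7. [r2c5∈{5}] r2c5's peers cover all but 5. So r2c5=5.
Step 8. [r3c6∈{3}] r3c6 has the single candidate 3, so r3c6=3.
Step 9. [r3c3∈{4}] r3c3 is down to just 4 ⇒ r3c3=4.
Step 10. [r1c2∈{1}] r1c2 is down to just 1. So r1c2=1.
Step 11. [r5c6∈{1}] r5c6's peers cover all but 1. So r5c6=1.
Step 12. [r6c6∈{6}] r6c6 has the single candidate 6 ⇒ r6c6=6.
Step 13. [r6c4∈{5}] only 5 remains possible at r6c4. So r6c4=5.
Step 14. [r5c4∈{2}] nothing but 2 survives at r5c4. So r5c4=2.
Step 15. [r4c3∈{6}] r4c3 is down to just 6, so r4c3=6.
Step 16. [r4c5∈{1}] r4c5's peers cover all but 1. So r4c5=1.
Step 17. [r3c5∈{2}] r3c5 is down to just 2, so r3c5=2.
Step 18. [r6c2∈{3}] r6c2 has the single candidate 3 ⇒ r6c2=3.
Step 19. [r1c1∈{5}] nothing but 5 survives at r1c1 ⇒ r1c1=5.

Answer: 5 1 2 3 6 4 / 6 4 3 1 5 2 / 1 5 4 6 2 3 / 3 2 6 4 1 5 / 4 6 5 2 3 1 / 2 3 1 5 4 6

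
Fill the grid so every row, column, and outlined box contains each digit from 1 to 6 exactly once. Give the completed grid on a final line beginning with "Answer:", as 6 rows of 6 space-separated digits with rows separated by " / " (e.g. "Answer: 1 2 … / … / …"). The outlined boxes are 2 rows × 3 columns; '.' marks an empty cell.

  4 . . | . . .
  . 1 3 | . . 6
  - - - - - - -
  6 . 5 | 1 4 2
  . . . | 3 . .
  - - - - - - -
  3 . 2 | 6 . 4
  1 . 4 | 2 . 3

Step 1. [r1c4∈{5}] r1c4 has the single candidate 5 ⇒ r1c4=5.
Step 2. [r6c5∈{5}] r6c5's peers cover all but 5 ⇒ r6c5=5.
Step 3. [r1c5∈{1,2,3}] row 1 places 3 nowhere but r1c5, so r1c5=3.
Step 4. [r1c2∈{2,6}] 2 has one home in row 1: r1c2. So r1c2=2.
Step 5. [r5c2∈{5}] r5c2's peers cover all but 5 ⇒ r5c2=5.
Step 6. [r2c5∈{2}] r2c5's peers cover all but 2, so r2c5=2.
Step 7. [r4c2∈{4}] only 4 remains possible at r4c2 ⇒ r4c2=4.
Step 8. [r4c3∈{1}] only 1 remains possible at r4c3. So r4c3=1.
Step 9. [r3c2∈{3}] r3c2 is down to just 3 ⇒ r3c2=3.
Step 10. [r5c5∈{1}] nothing but 1 survives at r5c5. So r5c5=1.
Step 11. [r4c6∈{5}] r4c6's peers cover all but 5. So r4c6=5.
Step 12. [r1c3∈{6}] nothing but 6 survives at r1c3 ⇒ r1c3=6.
Step 13. [r4c5∈{6}] only 6 remains possible at r4c5 ⇒ r4c5=6.
Step 14. [r2c1∈{5}] r2c1 has the single candidate 5 ⇒ r2c1=5.
Step 15. [r1c6∈{1}] r1c6 has the single candidate 1. So r1c6=1.
Step 16. [r2c4∈{4}] only 4 remains possible at r2c4. So r2c4=4.
Step 17. [r6c2∈{6}] r6c2 is down to just 6. So r6c2=6.
Step 18. [r4c1∈{2}] r4c1 has the single candidate 2. So r4c1=2.

Answer: 4 2 6 5 3 1 / 5 1 3 4 2 6 / 6 3 5 1 4 2 / 2 4 1 3 6 5 / 3 5 2 6 1 4 / 1 6 4 2 5 3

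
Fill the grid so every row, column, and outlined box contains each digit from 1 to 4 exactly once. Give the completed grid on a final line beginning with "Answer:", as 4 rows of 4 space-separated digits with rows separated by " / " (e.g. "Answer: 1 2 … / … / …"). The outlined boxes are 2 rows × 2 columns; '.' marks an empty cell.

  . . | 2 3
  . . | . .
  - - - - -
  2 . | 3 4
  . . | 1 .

Step 1. [r2c2∈{1,2,3,4}] row 2 places 2 nowhere but r2c2 ⇒ r2c2=2.
Step 2. [r2c1∈{1,3,4}] r2c1 is the only open cell in row 2 admitting 3, so r2c1=3.
Step 3. [r1c1∈{1,4}] r1c1 is the only open cell in col 1 admitting 1. So r1c1=1.
Step 4. [r4c1∈{4}] r4c1 is down to just 4. So r4c1=4.
Step 5. [r4c4∈{2}] r4c4's peers cover all but 2. So r4c4=2.
Step 6. [r3c2∈{1}] r3c2 is down to just 1, so r3c2=1.
Step 7. [r1c2∈{4}] nothing but 4 survives at r1c2, so r1c2=4.
Step 8. [r4c2∈{3}] r4c2 has the single candidate 3, so r4c2=3.
Step 9. [r2c3∈{4}] r2c3's peers cover all but 4. So r2c3=4.
Step 10. [r2c4∈{1}] nothing but 1 survives at r2c4, so r2c4=1.

Answer: 1 4 2 3 / 3 2 4 1 / 2 1 3 4 / 4 3 1 2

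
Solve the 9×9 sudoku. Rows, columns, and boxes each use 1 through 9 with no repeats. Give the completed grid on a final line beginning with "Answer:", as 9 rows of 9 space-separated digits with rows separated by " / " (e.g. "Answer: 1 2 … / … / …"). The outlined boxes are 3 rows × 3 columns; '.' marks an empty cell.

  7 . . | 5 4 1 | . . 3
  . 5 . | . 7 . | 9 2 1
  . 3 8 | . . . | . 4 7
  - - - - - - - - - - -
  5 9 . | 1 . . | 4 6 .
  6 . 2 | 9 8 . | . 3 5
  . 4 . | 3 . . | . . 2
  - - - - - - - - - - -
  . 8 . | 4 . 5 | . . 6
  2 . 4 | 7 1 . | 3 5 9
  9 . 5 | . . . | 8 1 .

Step 1. [r5c2∈{1,7}] across col 2, 1 lands solely at r5c2. So r5c2=1.
Step 2. [r6c3∈{7}] r6c3's peers cover all but 7. So r6c3=7.
Step 3. [r6c6∈{6}] r6c6's peers cover all but 6 ⇒ r6c6=6.
Step 4. [r4c5∈{2}] r4c5 is down to just 2. So r4c5=2.
Step 5. [r2c3∈{6}] r2c3's peers cover all but 6 ⇒ r2c3=6.
Step 6. [r7c1∈{1,3}] across col 1, 3 lands solely at r7c1. So r7c1=3.
Step 7. [r2c6∈{3,8}] 3 has one home in row 2: r2c6 ⇒ r2c6=3.
Step 8. [r5c7∈{7}] r5c7 has the single candidate 7, so r5c7=7.
Step 9. [r3c6∈{2,9}] 9 has one home in col 6: r3c6. So r3c6=9.
Step 10. [r3c5∈{6}] nothing but 6 survives at r3c5 ⇒ r3c5=6.
Step 11. [r9c4∈{2,6}] across col 4, 6 lands solely at r9c4. So r9c4=6.
Step 12. [r1c8∈{8}] r1c8's peers cover all but 8, so r1c8=8.
Step 13. [r9c9∈{4}] r9c9's peers cover all but 4. So r9c9=4.
Step 14. [r7c8∈{7}] r7c8 has the single candidate 7 ⇒ r7c8=7.
Step 15. [r6c8∈{9}] nothing but 9 survives at r6c8. So r6c8=9.
Step 16. [r4c3∈{3}] r4c3 has the single candidate 3 ⇒ r4c3=3.
Step 17. [r4c6∈{7}] r4c6 is down to just 7, so r4c6=7.
Step 18. [r1c7∈{6}] r1c7's peers cover all but 6, so r1c7=6.
Step 19. [r7c5∈{9}] r7c5 has the single candidate 9. So r7c5=9.
Step 20. [r6c5∈{5}] r6c5's peers cover all but 5, so r6c5=5.
Step 21. [r1c2∈{2}] only 2 remains possible at r1c2 ⇒ r1c2=2.
Step 22. [r5c6∈{4}] nothing but 4 survives at r5c6. So r5c6=4.
Step 23. [r9c2∈{7}] r9c2's peers cover all but 7 ⇒ r9c2=7.
Step 24. [r2c1∈{4}] r2c1's peers cover all but 4, so r2c1=4.
Step 25. [r6c1∈{8}] r6c1 has the single candidate 8. So r6c1=8.
Step 26. [r9c5∈{3}] r9c5 has the single candidate 3. So r9c5=3.
Step 27. [r8c6∈{8}] r8c6 is down to just 8 ⇒ r8c6=8.
Step 28. [r7c7∈{2}] r7c7 has the single candidate 2. So r7c7=2.
Step 29. [r1c3∈{9}] nothing but 9 survives at r1c3, so r1c3=9.
Step 30. [r9c6∈{2}] only 2 remains possible at r9c6. So r9c6=2.
Step 31. [r3c1∈{1}] r3c1's peers cover all but 1 ⇒ r3c1=1.
Step 32. [r3c4∈{2}] r3c4 has the single candidate 2 ⇒ r3c4=2.
Step 33. [r8c2∈{6}] r8c2's peers cover all but 6. So r8c2=6.
Step 34. [r3c7∈{5}] r3c7 has the single candidate 5, so r3c7=5.
Step 35. [r4c9∈{8}] r4c9 is down to just 8 ⇒ r4c9=8.
Step 36. [r6c7∈{1}] r6c7 is down to just 1 ⇒ r6c7=1.
Step 37. [r2c4∈{8}] nothing but 8 survives at r2c4. So r2c4=8.
Step 38. [r7c3∈{1}] nothing but 1 survives at r7c3. So r7c3=1.

Answer: 7 2 9 5 4 1 6 8 3 / 4 5 6 8 7 3 9 2 1 / 1 3 8 2 6 9 5 4 7 / 5 9 3 1 2 7 4 6 8 / 6 1 2 9 8 4 7 3 5 / 8 4 7 3 5 6 1 9 2 / 3 8 1 4 9 5 2 7 6 / 2 6 4 7 1 8 3 5 9 / 9 7 5 6 3 2 8 1 4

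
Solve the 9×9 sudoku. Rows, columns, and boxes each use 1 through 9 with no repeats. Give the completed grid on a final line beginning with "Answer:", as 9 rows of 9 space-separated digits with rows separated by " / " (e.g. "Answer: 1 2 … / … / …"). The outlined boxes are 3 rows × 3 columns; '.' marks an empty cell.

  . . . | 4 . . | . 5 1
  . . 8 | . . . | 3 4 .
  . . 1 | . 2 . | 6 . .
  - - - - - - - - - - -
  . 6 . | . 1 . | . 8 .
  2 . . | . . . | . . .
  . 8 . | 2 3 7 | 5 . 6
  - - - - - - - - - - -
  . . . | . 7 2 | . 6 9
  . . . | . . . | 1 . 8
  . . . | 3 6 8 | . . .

Step 1. [r3c9∈{7}] r3c9's peers cover all but 7. So r3c9=7.
Step 2. [r3c8∈{9}] r3c8 is down to just 9 ⇒ r3c8=9.
Step 3. [r7c7∈{4}] r7c7 has the single candidate 4. So r7c7=4.
Step 4. [r2c4∈{1,5,6,7,9}] across col 4, 7 lands solely at r2c4. So r2c4=7.
Step 5. [r8c8∈{2,3,7}] box 9 places 3 nowhere but r8c8. So r8c8=3.
Step 6. [r9c8∈{2,7}] col 8 places 2 nowhere but r9c8 ⇒ r9c8=2.
Step 7. [r5c8∈{1,7}] across col 8, 7 lands solely at r5c8. So r5c8=7.
Step 8. [r5c2∈{1,3,4,5,9}] across row 5, 1 lands solely at r5c2, so r5c2=1.
Step 9. [r5c7∈{9}] r5c7's peers cover all but 9 ⇒ r5c7=9.
Step 10. [r9c1∈{1,4,5,7,9}] in row 9, 1 fits only at r9c1, so r9c1=1.
Step 11. [r3c4∈{5,8}] across row 3, 8 lands solely at r3c4. So r3c4=8.
Step 12. [r1c5∈{9}] r1c5's peers cover all but 9, so r1c5=9.
Step 13. [r2c5∈{5}] r2c5 has the single candidate 5, so r2c5=5.
Step 14. [r8c5∈{4}] r8c5 has the single candidate 4. So r8c5=4.
Step 15. [r2c9∈{2}] only 2 remains possible at r2c9 ⇒ r2c9=2.
Step 16. [r2c2∈{9}] r2c2's peers cover all but 9. So r2c2=9.
Step 17. [r9c3∈{4,5,7,9}] row 9 places 9 nowhere but r9c3 ⇒ r9c3=9.
Step 18. [r6c3∈{4}] nothing but 4 survives at r6c3, so r6c3=4.
Step 19. [r2c1∈{6}] r2c1 is down to just 6, so r2c1=6.
Step 20. [r3c1∈{3,4,5}] in col 1, 4 fits only at r3c1 ⇒ r3c1=4.
Step 21. [r3c2∈{3,5}] across row 3, 5 lands solely at r3c2 ⇒ r3c2=5.
Step 22. [r8c3∈{2,5,6,7}] row 8 places 6 nowhere but r8c3 ⇒ r8c3=6.
Step 23. [r7c2∈{3}] only 3 remains possible at r7c2. So r7c2=3.
Step 24. [r7c3∈{5}] only 5 remains possible at r7c3 ⇒ r7c3=5.
Step 25. [r4c1∈{3,5,7,9}] 5 has one home in col 1: r4c1 ⇒ r4c1=5.
Step 26. [r1c1∈{3,7}] col 1 places 3 nowhere but r1c1, so r1c1=3.
Step 27. [r5c3∈{3}] r5c3 is down to just 3. So r5c3=3.
Step 28. [r5c9∈{4}] nothing but 4 survives at r5c9. So r5c9=4.
Step 29. [r8c2∈{2,7}] in row 8, 2 fits only at r8c2 ⇒ r8c2=2.
Step 30. [r1c2∈{7}] r1c2 is down to just 7, so r1c2=7.
Step 31. [r4c4∈{9}] only 9 remains possible at r4c4, so r4c4=9.
Step 32. [r8c4∈{5}] nothing but 5 survives at r8c4, so r8c4=5.
Step 33. [r5c4∈{6}] r5c4 is down to just 6, so r5c4=6.
Step 34. [r5c5∈{8}] r5c5 is down to just 8. So r5c5=8.
Step 35. [r9c7∈{7}] r9c7 has the single candidate 7. So r9c7=7.
Step 36. [r1c7∈{8}] r1c7 has the single candidate 8. So r1c7=8.
Step 37. [r1c3∈{2}] nothing but 2 survives at r1c3 ⇒ r1c3=2.
Step 38. [r4c6∈{4}] r4c6 has the single candidate 4 ⇒ r4c6=4.
Step 39. [r5c6∈{5}] r5c6's peers cover all but 5 ⇒ r5c6=5.
Step 40. [r9c9∈{5}] only 5 remains possible at r9c9. So r9c9=5.
Step 41. [r8c6∈{9}] nothing but 9 survives at r8c6. So r8c6=9.
Step 42. [r4c7∈{2}] r4c7 is down to just 2, so r4c7=2.
Step 43. [r1c6∈{6}] r1c6 has the single candidate 6, so r1c6=6.
Step 44. [r8c1∈{7}] only 7 remains possible at r8c1. So r8c1=7.
Step 45. [r6c8∈{1}] r6c8 has the single candidate 1. So r6c8=1.
Step 46. [r6c1∈{9}] r6c1 is down to just 9. So r6c1=9.
Step 47. [r9c2∈{4}] r9c2's peers cover all but 4 ⇒ r9c2=4.
Step 48. [r7c4∈{1}] nothing but 1 survives at r7c4, so r7c4=1.
Step 49. [r4c9∈{3}] r4c9 has the single candidate 3, so r4c9=3.
Step 50. [r4c3∈{7}] r4c3 is down to just 7, so r4c3=7.
Step 51. [r7c1∈{8}] nothing but 8 survives at r7c1 ⇒ r7c1=8.
Step 52. [r3c6∈{3}] r3c6 is down to just 3, so r3c6=3.
Step 53. [r2c6∈{1}] only 1 remains possible at r2c6 ⇒ r2c6=1.

Answer: 3 7 2 4 9 6 8 5 1 / 6 9 8 7 5 1 3 4 2 / 4 5 1 8 2 3 6 9 7 / 5 6 7 9 1 4 2 8 3 / 2 1 3 6 8 5 9 7 4 / 9 8 4 2 3 7 5 1 6 / 8 3 5 1 7 2 4 6 9 / 7 2 6 5 4 9 1 3 8 / 1 4 9 3 6 8 7 2 5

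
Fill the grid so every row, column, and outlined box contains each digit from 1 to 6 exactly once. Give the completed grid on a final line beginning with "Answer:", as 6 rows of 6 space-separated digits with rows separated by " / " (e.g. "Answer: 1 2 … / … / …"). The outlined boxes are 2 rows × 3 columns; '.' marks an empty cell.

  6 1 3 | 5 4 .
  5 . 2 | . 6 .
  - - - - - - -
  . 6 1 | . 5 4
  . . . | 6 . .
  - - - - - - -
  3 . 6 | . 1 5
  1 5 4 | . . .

Step 1. [r3c4∈{2,3}] r3c4 is the only open cell in row 3 admitting 3. So r3c4=3.
Step 2. [r4c5∈{2}] only 2 remains possible at r4c5. So r4c5=2.
Step 3. [r6c6∈{2,3,6}] in row 6, 6 fits only at r6c6. So r6c6=6.
Step 4. [r2c2∈{4}] r2c2 is down to just 4, so r2c2=4.
Step 5. [r5c2∈{2}] r5c2 has the single candidate 2, so r5c2=2.
Step 6. [r2c6∈{1,3}] row 2 places 3 nowhere but r2c6. So r2c6=3.
Step 7. [r4c6∈{1}] r4c6 is down to just 1. So r4c6=1.
Step 8. [r2c4∈{1}] nothing but 1 survives at r2c4, so r2c4=1.
Step 9. [r5c4∈{4}] r5c4's peers cover all but 4 ⇒ r5c4=4.
Step 10. [r4c1∈{4}] r4c1 is down to just 4. So r4c1=4.
Step 11. [r4c3∈{5}] r4c3's peers cover all but 5 ⇒ r4c3=5.
Step 12. [r4c2∈{3}] nothing but 3 survives at r4c2, so r4c2=3.
Step 13. [r6c4∈{2}] r6c4 is down to just 2 ⇒ r6c4=2.
Step 14. [r1c6∈{2}] r1c6 is down to just 2. So r1c6=2.
Step 15. [r6c5∈{3}] r6c5 has the single candidate 3 ⇒ r6c5=3.
Step 16. [r3c1∈{2}] nothing but 2 survives at r3c1 ⇒ r3c1=2.

Answer: 6 1 3 5 4 2 / 5 4 2 1 6 3 / 2 6 1 3 5 4 / 4 3 5 6 2 1 / 3 2 6 4 1 5 / 1 5 4 2 3 6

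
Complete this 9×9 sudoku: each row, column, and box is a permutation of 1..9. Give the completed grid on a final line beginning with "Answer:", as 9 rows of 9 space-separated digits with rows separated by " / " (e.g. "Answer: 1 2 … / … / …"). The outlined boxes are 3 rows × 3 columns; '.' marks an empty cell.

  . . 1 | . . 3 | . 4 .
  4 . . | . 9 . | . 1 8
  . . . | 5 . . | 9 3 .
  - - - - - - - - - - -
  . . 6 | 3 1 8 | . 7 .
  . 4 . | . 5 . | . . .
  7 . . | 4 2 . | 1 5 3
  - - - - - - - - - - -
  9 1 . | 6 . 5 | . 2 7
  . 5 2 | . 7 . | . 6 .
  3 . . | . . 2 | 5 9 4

Step 1. [r8c1∈{8}] nothing but 8 survives at r8c1. So r8c1=8.
Step 2. [r1c2∈{2,6,7,8,9}] 9 has one home in row 1: r1c2 ⇒ r1c2=9.
Step 3. [r4c2∈{2}] r4c2's peers cover all but 2 ⇒ r4c2=2.
Step 4. [r3c6∈{1,4,6,7}] r3c6 is the only open cell in row 3 admitting 1. So r3c6=1.
Step 5. [r9c5∈{8}] only 8 remains possible at r9c5. So r9c5=8.
Step 6. [r1c5∈{6}] nothing but 6 survives at r1c5. So r1c5=6.
Step 7. [r2c6∈{7}] r2c6 is down to just 7, so r2c6=7.
Step 8. [r3c1∈{2,6}] r3c1 is the only open cell in col 1 admitting 6. So r3c1=6.
Step 9. [r3c9∈{2}] only 2 remains possible at r3c9, so r3c9=2.
Step 10. [r5c9∈{6,9}] r5c9 is the only open cell in col 9 admitting 6, so r5c9=6.
Step 11. [r5c6∈{9}] only 9 remains possible at r5c6, so r5c6=9.
Step 12. [r6c2∈{8}] r6c2 is down to just 8, so r6c2=8.
Step 13. [r3c2∈{7}] only 7 remains possible at r3c2 ⇒ r3c2=7.
Step 14. [r2c3∈{3,5}] row 2 places 5 nowhere but r2c3, so r2c3=5.
Step 15. [r7c5∈{3,4}] 3 has one home in col 5: r7c5, so r7c5=3.
Step 16. [r2c4∈{2}] r2c4 is down to just 2 ⇒ r2c4=2.
Step 17. [r5c7∈{2,8}] r5c7 is the only open cell in row 5 admitting 2. So r5c7=2.
Step 18. [r9c4∈{1}] r9c4 has the single candidate 1, so r9c4=1.
Step 19. [r8c4∈{9}] r8c4's peers cover all but 9. So r8c4=9.
Step 20. [r4c7∈{4}] only 4 remains possible at r4c7, so r4c7=4.
Step 21. [r8c6∈{4}] r8c6's peers cover all but 4 ⇒ r8c6=4.
Step 22. [r5c3∈{3}] r5c3 has the single candidate 3 ⇒ r5c3=3.
Step 23. [r4c1∈{5}] r4c1 is down to just 5 ⇒ r4c1=5.
Step 24. [r7c7∈{8}] only 8 remains possible at r7c7. So r7c7=8.
Step 25. [r7c3∈{4}] r7c3 has the single candidate 4. So r7c3=4.
Step 26. [r6c3∈{9}] r6c3 has the single candidate 9. So r6c3=9.
Step 27. [r1c9∈{5}] r1c9 is down to just 5. So r1c9=5.
Step 28. [r2c2∈{3}] nothing but 3 survives at r2c2. So r2c2=3.
Step 29. [r3c3∈{8}] only 8 remains possible at r3c3, so r3c3=8.
Step 30. [r9c2∈{6}] r9c2's peers cover all but 6, so r9c2=6.
Step 31. [r2c7∈{6}] only 6 remains possible at r2c7. So r2c7=6.
Step 32. [r9c3∈{7}] r9c3 has the single candidate 7 ⇒ r9c3=7.
Step 33. [r5c4∈{7}] r5c4's peers cover all but 7, so r5c4=7.
Step 34. [r6c6∈{6}] nothing but 6 survives at r6c6, so r6c6=6.
Step 35. [r1c4∈{8}] nothing but 8 survives at r1c4, so r1c4=8.
Step 36. [r1c1∈{2}] only 2 remains possible at r1c1, so r1c1=2.
Step 37. [r1c7∈{7}] r1c7 is down to just 7. So r1c7=7.
Step 38. [r5c8∈{8}] r5c8 has the single candidate 8, so r5c8=8.
Step 39. [r8c7∈{3}] nothing but 3 survives at r8c7 ⇒ r8c7=3.
Step 40. [r8c9∈{1}] r8c9's peers cover all but 1. So r8c9=1.
Step 41. [r4c9∈{9}] r4c9's peers cover all but 9 ⇒ r4c9=9.
Step 42. [r3c5∈{4}] r3c5 is down to just 4. So r3c5=4.
Step 43. [r5c1∈{1}] r5c1 has the single candidate 1. So r5c1=1.

Answer: 2 9 1 8 6 3 7 4 5 / 4 3 5 2 9 7 6 1 8 / 6 7 8 5 4 1 9 3 2 / 5 2 6 3 1 8 4 7 9 / 1 4 3 7 5 9 2 8 6 / 7 8 9 4 2 6 1 5 3 / 9 1 4 6 3 5 8 2 7 / 8 5 2 9 7 4 3 6 1 / 3 6 7 1 8 2 5 9 4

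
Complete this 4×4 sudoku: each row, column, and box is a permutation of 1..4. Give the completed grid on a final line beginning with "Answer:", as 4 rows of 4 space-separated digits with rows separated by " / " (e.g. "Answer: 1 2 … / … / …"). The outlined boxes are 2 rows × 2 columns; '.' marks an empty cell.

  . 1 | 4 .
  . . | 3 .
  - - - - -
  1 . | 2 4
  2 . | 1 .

Step 1. [r4c2∈{3,4}] in row 4, 4 fits only at r4c2 ⇒ r4c2=4.
Step 2. [r2c4∈{1,2}] row 2 places 1 nowhere but r2c4, so r2c4=1.
Step 3. [r1c4∈{2}] only 2 remains possible at r1c4. So r1c4=2.
Step 4. [r4c4∈{3}] nothing but 3 survives at r4c4. So r4c4=3.
Step 5. [r1c1∈{3}] r1c1 is down to just 3 ⇒ r1c1=3.
Step 6. [r2c1∈{4}] nothing but 4 survives at r2c1, so r2c1=4.
Step 7. [r3c2∈{3}] r3c2 is down to just 3 ⇒ r3c2=3.
Step 8. [r2c2∈{2}] r2c2 is down to just 2 ⇒ r2c2=2.

Answer: 3 1 4 2 / 4 2 3 1 / 1 3 2 4 / 2 4 1 3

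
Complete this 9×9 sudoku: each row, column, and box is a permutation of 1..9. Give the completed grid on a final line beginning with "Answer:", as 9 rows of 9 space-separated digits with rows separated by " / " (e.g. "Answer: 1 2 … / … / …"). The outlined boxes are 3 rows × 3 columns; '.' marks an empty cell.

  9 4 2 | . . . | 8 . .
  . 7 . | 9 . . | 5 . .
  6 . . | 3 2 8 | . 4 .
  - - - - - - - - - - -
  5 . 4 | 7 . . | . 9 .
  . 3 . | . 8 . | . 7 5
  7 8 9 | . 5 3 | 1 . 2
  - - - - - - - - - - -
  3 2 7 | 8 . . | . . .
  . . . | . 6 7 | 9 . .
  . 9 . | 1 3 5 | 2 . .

Step 1. [r6c8∈{6}] only 6 remains possible at r6c8 ⇒ r6c8=6.
Step 2. [r9c8∈{8}] only 8 remains possible at r9c8. So r9c8=8.
Step 3. [r5c6∈{1,2,4,6,9}] r5c6 is the only open cell in row 5 admitting 9 ⇒ r5c6=9.
Step 4. [r7c6∈{4}] r7c6's peers cover all but 4. So r7c6=4.
Step 5. [r4c5∈{1}] only 1 remains possible at r4c5. So r4c5=1.
Step 6. [r2c3∈{1,3,8}] col 3 places 3 nowhere but r2c3. So r2c3=3.
Step 7. [r9c9∈{4,6,7}] r9c9 is the only open cell in row 9 admitting 7 ⇒ r9c9=7.
Step 8. [r8c9∈{1,3,4}] in col 9, 4 fits only at r8c9. So r8c9=4.
Step 9. [r8c3∈{1,5,8}] r8c3 is the only open cell in col 3 admitting 8. So r8c3=8.
Step 10. [r8c1∈{1}] r8c1's peers cover all but 1 ⇒ r8c1=1.
Step 11. [r3c2∈{1,5}] col 2 places 1 nowhere but r3c2. So r3c2=1.
Step 12. [r4c2∈{6}] only 6 remains possible at r4c2 ⇒ r4c2=6.
Step 13. [r5c4∈{2,4,6}] in row 5, 6 fits only at r5c4 ⇒ r5c4=6.
Step 14. [r8c8∈{3,5}] r8c8 is the only open cell in row 8 admitting 3. So r8c8=3.
Step 15. [r1c8∈{1}] r1c8 has the single candidate 1, so r1c8=1.
Step 16. [r2c9∈{6}] only 6 remains possible at r2c9. So r2c9=6.
Step 17. [r1c9∈{3}] nothing but 3 survives at r1c9. So r1c9=3.
Step 18. [r9c1∈{4}] nothing but 4 survives at r9c1. So r9c1=4.
Step 19. [r5c1∈{2}] r5c1 has the single candidate 2. So r5c1=2.
Step 20. [r3c7∈{7}] r3c7 is down to just 7, so r3c7=7.
Step 21. [r4c6∈{2}] r4c6 is down to just 2, so r4c6=2.
Step 22. [r2c5∈{4}] only 4 remains possible at r2c5, so r2c5=4.
Step 23. [r1c4∈{5}] r1c4 has the single candidate 5. So r1c4=5.
Step 24. [r8c2∈{5}] r8c2 has the single candidate 5 ⇒ r8c2=5.
Step 25. [r8c4∈{2}] only 2 remains possible at r8c4. So r8c4=2.
Step 26. [r6c4∈{4}] r6c4's peers cover all but 4, so r6c4=4.
Step 27. [r7c8∈{5}] r7c8 is down to just 5 ⇒ r7c8=5.
Step 28. [r3c3∈{5}] r3c3 has the single candidate 5, so r3c3=5.
Step 29. [r7c5∈{9}] r7c5 has the single candidate 9, so r7c5=9.
Step 30. [r5c3∈{1}] nothing but 1 survives at r5c3. So r5c3=1.
Step 31. [r5c7∈{4}] nothing but 4 survives at r5c7 ⇒ r5c7=4.
Step 32. [r7c7∈{6}] r7c7's peers cover all but 6 ⇒ r7c7=6.
Step 33. [r7c9∈{1}] nothing but 1 survives at r7c9, so r7c9=1.
Step 34. [r1c5∈{7}] r1c5 has the single candidate 7 ⇒ r1c5=7.
Step 35. [r1c6∈{6}] r1c6's peers cover all but 6. So r1c6=6.
Step 36. [r2c6∈{1}] r2c6 is down to just 1. So r2c6=1.
Step 37. [r9c3∈{6}] r9c3 has the single candidate 6, so r9c3=6.
Step 38. [r4c9∈{8}] r4c9 has the single candidate 8 ⇒ r4c9=8.
Step 39. [r2c1∈{8}] r2c1 has the single candidate 8, so r2c1=8.
Step 40. [r4c7∈{3}] nothing but 3 survives at r4c7. So r4c7=3.
Step 41. [r2c8∈{2}] only 2 remains possible at r2c8 ⇒ r2c8=2.
Step 42. [r3c9∈{9}] r3c9 is down to just 9 ⇒ r3c9=9.

Answer: 9 4 2 5 7 6 8 1 3 / 8 7 3 9 4 1 5 2 6 / 6 1 5 3 2 8 7 4 9 / 5 6 4 7 1 2 3 9 8 / 2 3 1 6 8 9 4 7 5 / 7 8 9 4 5 3 1 6 2 / 3 2 7 8 9 4 6 5 1 / 1 5 8 2 6 7 9 3 4 / 4 9 6 1 3 5 2 8 7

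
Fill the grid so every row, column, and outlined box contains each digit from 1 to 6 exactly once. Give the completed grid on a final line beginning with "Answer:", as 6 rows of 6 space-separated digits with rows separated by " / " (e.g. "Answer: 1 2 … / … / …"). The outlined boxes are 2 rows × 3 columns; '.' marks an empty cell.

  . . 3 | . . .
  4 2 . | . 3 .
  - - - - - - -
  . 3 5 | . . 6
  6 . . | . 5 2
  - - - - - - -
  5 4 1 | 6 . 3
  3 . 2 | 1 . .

Step 1. [r1c1∈{1}] r1c1's peers cover all but 1, so r1c1=1.
Step 2. [r1c4∈{2,4,5}] r1c4 is the only open cell in col 4 admitting 2. So r1c4=2.
Step 3. [r6c5∈{4}] r6c5's peers cover all but 4 ⇒ r6c5=4.
Step 4. [r2c4∈{5}] r2c4 has the single candidate 5. So r2c4=5.
Step 5. [r4c3∈{4}] r4c3's peers cover all but 4, so r4c3=4.
Step 6. [r6c2∈{6}] r6c2 has the single candidate 6. So r6c2=6.
Step 7. [r3c4∈{4}] r3c4 has the single candidate 4, so r3c4=4.
Step 8. [r3c1∈{2}] only 2 remains possible at r3c1. So r3c1=2.
Step 9. [r3c5∈{1}] r3c5 is down to just 1 ⇒ r3c5=1.
Step 10. [r4c2∈{1}] nothing but 1 survives at r4c2, so r4c2=1.
Step 11. [r4c4∈{3}] nothing but 3 survives at r4c4. So r4c4=3.
Step 12. [r1c2∈{5}] r1c2 is down to just 5. So r1c2=5.
Step 13. [r1c6∈{4}] nothing but 4 survives at r1c6. So r1c6=4.
Step 14. [r6c6∈{5}] r6c6 is down to just 5. So r6c6=5.
Step 15. [r2c6∈{1}] nothing but 1 survives at r2c6, so r2c6=1.
Step 16. [r1c5∈{6}] nothing but 6 survives at r1c5, so r1c5=6.
Step 17. [r5c5∈{2}] r5c5 is down to just 2. So r5c5=2.
Step 18. [r2c3∈{6}] only 6 remains possible at r2c3, so r2c3=6.

Answer: 1 5 3 2 6 4 / 4 2 6 5 3 1 / 2 3 5 4 1 6 / 6 1 4 3 5 2 / 5 4 1 6 2 3 / 3 6 2 1 4 5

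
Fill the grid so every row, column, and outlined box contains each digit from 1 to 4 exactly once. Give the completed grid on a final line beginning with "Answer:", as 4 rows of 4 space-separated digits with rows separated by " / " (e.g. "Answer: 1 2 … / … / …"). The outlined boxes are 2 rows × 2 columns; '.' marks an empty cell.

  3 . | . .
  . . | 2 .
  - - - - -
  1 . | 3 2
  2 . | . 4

Step 1. [r1c4∈{1}] r1c4's peers cover all but 1 ⇒ r1c4=1.
Step 2. [r2c1∈{4}] r2c1's peers cover all but 4, so r2c1=4.
Step 3. [r2c2∈{1}] r2c2 is down to just 1 ⇒ r2c2=1.
Step 4. [r1c2∈{2}] only 2 remains possible at r1c2. So r1c2=2.
Step 5. [r1c3∈{4}] nothing but 4 survives at r1c3 ⇒ r1c3=4.
Step 6. [r4c3∈{1}] r4c3's peers cover all but 1 ⇒ r4c3=1.
Step 7. [r4c2∈{3}] only 3 remains possible at r4c2. So r4c2=3.
Step 8. [r3c2∈{4}] r3c2 has the single candidate 4. So r3c2=4.
Step 9. [r2c4∈{3}] r2c4 has the single candidate 3. So r2c4=3.

Answer: 3 2 4 1 / 4 1 2 3 / 1 4 3 2 / 2 3 1 4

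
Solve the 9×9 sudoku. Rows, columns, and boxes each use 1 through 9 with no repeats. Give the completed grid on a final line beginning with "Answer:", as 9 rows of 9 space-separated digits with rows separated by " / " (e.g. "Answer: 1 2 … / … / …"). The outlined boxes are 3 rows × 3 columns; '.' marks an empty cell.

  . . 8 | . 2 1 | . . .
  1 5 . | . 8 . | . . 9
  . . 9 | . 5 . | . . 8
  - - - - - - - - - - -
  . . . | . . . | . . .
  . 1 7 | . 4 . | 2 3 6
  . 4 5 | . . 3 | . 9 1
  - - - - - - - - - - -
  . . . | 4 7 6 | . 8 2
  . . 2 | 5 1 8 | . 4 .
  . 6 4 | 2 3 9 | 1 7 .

Step 1. [r4c2∈{2,3,8,9}] col 2 places 8 nowhere but r4c2, so r4c2=8.
Step 2. [r8c7∈{3,6,9}] row 8 places 6 nowhere but r8c7. So r8c7=6.
Step 3. [r1c4∈{3,6,7,9}] 9 has one home in row 1: r1c4 ⇒ r1c4=9.
Step 4. [r9c9∈{5}] r9c9 has the single candidate 5 ⇒ r9c9=5.
Step 5. [r8c9∈{3}] r8c9 has the single candidate 3, so r8c9=3.
Step 6. [r3c2∈{2,3,7}] across col 2, 2 lands solely at r3c2 ⇒ r3c2=2.
Step 7. [r6c5∈{6}] only 6 remains possible at r6c5, so r6c5=6.
Step 8. [r4c8∈{5}] r4c8's peers cover all but 5 ⇒ r4c8=5.
Step 9. [r5c1∈{9}] r5c1 is down to just 9 ⇒ r5c1=9.
Step 10. [r1c8∈{6}] only 6 remains possible at r1c8 ⇒ r1c8=6.
Step 11. [r8c1∈{7}] nothing but 7 survives at r8c1. So r8c1=7.
Step 12. [r1c7∈{3,4,5,7}] across row 1, 5 lands solely at r1c7 ⇒ r1c7=5.
Step 13. [r6c7∈{7,8}] r6c7 is the only open cell in col 7 admitting 8, so r6c7=8.
Step 14. [r6c4∈{7}] r6c4 has the single candidate 7. So r6c4=7.
Step 15. [r1c2∈{3,7}] col 2 places 7 nowhere but r1c2 ⇒ r1c2=7.
Step 16. [r1c1∈{3,4}] across row 1, 3 lands solely at r1c1 ⇒ r1c1=3.
Step 17. [r1c9∈{4}] only 4 remains possible at r1c9. So r1c9=4.
Step 18. [r2c3∈{6}] only 6 remains possible at r2c3, so r2c3=6.
Step 19. [r2c6∈{4,7}] r2c6 is the only open cell in row 2 admitting 4, so r2c6=4.
Step 20. [r2c7∈{3,7}] r2c7 is the only open cell in row 2 admitting 7, so r2c7=7.
Step 21. [r7c2∈{3,9}] col 2 places 3 nowhere but r7c2. So r7c2=3.
Step 22. [r6c1∈{2}] r6c1's peers cover all but 2, so r6c1=2.
Step 23. [r2c4∈{3}] r2c4 is down to just 3. So r2c4=3.
Step 24. [r4c4∈{1}] r4c4 has the single candidate 1, so r4c4=1.
Step 25. [r4c9∈{7}] r4c9 has the single candidate 7 ⇒ r4c9=7.
Step 26. [r7c7∈{9}] nothing but 9 survives at r7c7, so r7c7=9.
Step 27. [r8c2∈{9}] only 9 remains possible at r8c2. So r8c2=9.
Step 28. [r5c6∈{5}] only 5 remains possible at r5c6 ⇒ r5c6=5.
Step 29. [r7c3∈{1}] only 1 remains possible at r7c3, so r7c3=1.
Step 30. [r3c6∈{7}] r3c6's peers cover all but 7, so r3c6=7.
Step 31. [r4c3∈{3}] nothing but 3 survives at r4c3, so r4c3=3.
Step 32. [r4c6∈{2}] r4c6 has the single candidate 2, so r4c6=2.
Step 33. [r3c7∈{3}] only 3 remains possible at r3c7, so r3c7=3.
Step 34. [r7c1∈{5}] nothing but 5 survives at r7c1 ⇒ r7c1=5.
Step 35. [r5c4∈{8}] r5c4 is down to just 8 ⇒ r5c4=8.
Step 36. [r3c1∈{4}] r3c1's peers cover all but 4, so r3c1=4.
Step 37. [r4c1∈{6}] only 6 remains possible at r4c1 ⇒ r4c1=6.
Step 38. [r3c8∈{1}] r3c8 is down to just 1, so r3c8=1.
Step 39. [r2c8∈{2}] r2c8's peers cover all but 2 ⇒ r2c8=2.
Step 40. [r4c5∈{9}] nothing but 9 survives at r4c5 ⇒ r4c5=9.
Step 41. [r9c1∈{8}] nothing but 8 survives at r9c1, so r9c1=8.
Step 42. [r4c7∈{4}] r4c7 has the single candidate 4. So r4c7=4.
Step 43. [r3c4∈{6}] r3c4 is down to just 6, so r3c4=6.

Answer: 3 7 8 9 2 1 5 6 4 / 1 5 6 3 8 4 7 2 9 / 4 2 9 6 5 7 3 1 8 / 6 8 3 1 9 2 4 5 7 / 9 1 7 8 4 5 2 3 6 / 2 4 5 7 6 3 8 9 1 / 5 3 1 4 7 6 9 8 2 / 7 9 2 5 1 8 6 4 3 / 8 6 4 2 3 9 1 7 5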